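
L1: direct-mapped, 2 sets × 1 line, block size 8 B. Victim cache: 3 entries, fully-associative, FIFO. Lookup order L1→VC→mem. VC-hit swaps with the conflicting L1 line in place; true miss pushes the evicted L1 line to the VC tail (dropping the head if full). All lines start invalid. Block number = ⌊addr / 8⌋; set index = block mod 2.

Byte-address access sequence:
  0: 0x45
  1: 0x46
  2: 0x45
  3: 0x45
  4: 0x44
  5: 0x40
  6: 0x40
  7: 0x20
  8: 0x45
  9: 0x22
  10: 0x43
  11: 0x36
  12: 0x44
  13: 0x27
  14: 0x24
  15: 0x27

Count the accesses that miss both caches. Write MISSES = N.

MISSES = 3

0: 0x45 (blk 8, set 0) → MISS  vc=[]
1: 0x46 (blk 8, set 0) → L1-HIT  vc=[]
2: 0x45 (blk 8, set 0) → L1-HIT  vc=[]
3: 0x45 (blk 8, set 0) → L1-HIT  vc=[]
4: 0x44 (blk 8, set 0) → L1-HIT  vc=[]
5: 0x40 (blk 8, set 0) → L1-HIT  vc=[]
6: 0x40 (blk 8, set 0) → L1-HIT  vc=[]
7: 0x20 (blk 4, set 0) → MISS  vc=[8]
8: 0x45 (blk 8, set 0) → VC-HIT  vc=[4]
9: 0x22 (blk 4, set 0) → VC-HIT  vc=[8]
10: 0x43 (blk 8, set 0) → VC-HIT  vc=[4]
11: 0x36 (blk 6, set 0) → MISS  vc=[4, 8]
12: 0x44 (blk 8, set 0) → VC-HIT  vc=[4, 6]
13: 0x27 (blk 4, set 0) → VC-HIT  vc=[8, 6]
14: 0x24 (blk 4, set 0) → L1-HIT  vc=[8, 6]
15: 0x27 (blk 4, set 0) → L1-HIT  vc=[8, 6]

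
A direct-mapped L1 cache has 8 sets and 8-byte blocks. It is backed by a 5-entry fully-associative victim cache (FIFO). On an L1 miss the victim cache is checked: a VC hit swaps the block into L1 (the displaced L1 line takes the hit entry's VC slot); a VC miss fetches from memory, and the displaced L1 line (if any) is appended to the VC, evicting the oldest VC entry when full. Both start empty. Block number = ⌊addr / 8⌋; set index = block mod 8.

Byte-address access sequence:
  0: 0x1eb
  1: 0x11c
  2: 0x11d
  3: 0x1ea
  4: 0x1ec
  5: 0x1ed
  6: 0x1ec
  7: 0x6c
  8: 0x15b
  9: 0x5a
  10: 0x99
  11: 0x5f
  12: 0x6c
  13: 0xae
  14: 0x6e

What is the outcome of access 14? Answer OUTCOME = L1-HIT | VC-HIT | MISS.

0: 0x1eb (blk 61, set 5) → MISS  vc=[]
1: 0x11c (blk 35, set 3) → MISS  vc=[]
2: 0x11d (blk 35, set 3) → L1-HIT  vc=[]
3: 0x1ea (blk 61, set 5) → L1-HIT  vc=[]
4: 0x1ec (blk 61, set 5) → L1-HIT  vc=[]
5: 0x1ed (blk 61, set 5) → L1-HIT  vc=[]
6: 0x1ec (blk 61, set 5) → L1-HIT  vc=[]
7: 0x6c (blk 13, set 5) → MISS  vc=[61]
8: 0x15b (blk 43, set 3) → MISS  vc=[61, 35]
9: 0x5a (blk 11, set 3) → MISS  vc=[61, 35, 43]
10: 0x99 (blk 19, set 3) → MISS  vc=[61, 35, 43, 11]
11: 0x5f (blk 11, set 3) → VC-HIT  vc=[61, 35, 43, 19]
12: 0x6c (blk 13, set 5) → L1-HIT  vc=[61, 35, 43, 19]
13: 0xae (blk 21, set 5) → MISS  vc=[61, 35, 43, 19, 13]
14: 0x6e (blk 13, set 5) → VC-HIT  vc=[61, 35, 43, 19, 21]

OUTCOME = VC-HIT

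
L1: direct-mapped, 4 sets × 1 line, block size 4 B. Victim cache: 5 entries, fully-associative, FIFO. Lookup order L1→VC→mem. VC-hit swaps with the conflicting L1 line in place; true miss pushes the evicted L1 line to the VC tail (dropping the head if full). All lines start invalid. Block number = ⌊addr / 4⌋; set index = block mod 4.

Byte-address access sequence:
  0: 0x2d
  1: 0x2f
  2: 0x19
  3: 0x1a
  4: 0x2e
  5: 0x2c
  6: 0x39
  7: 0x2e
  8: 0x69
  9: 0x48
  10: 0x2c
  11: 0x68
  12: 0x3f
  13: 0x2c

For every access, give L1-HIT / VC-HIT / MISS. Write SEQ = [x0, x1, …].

SEQ = [MISS, L1-HIT, MISS, L1-HIT, L1-HIT, L1-HIT, MISS, L1-HIT, MISS, MISS, L1-HIT, VC-HIT, MISS, VC-HIT]

#0 0x2d→b11/s3 MISS; vc=[]
#1 0x2f→b11/s3 L1-HIT; vc=[]
#2 0x19→b6/s2 MISS; vc=[]
#3 0x1a→b6/s2 L1-HIT; vc=[]
#4 0x2e→b11/s3 L1-HIT; vc=[]
#5 0x2c→b11/s3 L1-HIT; vc=[]
#6 0x39→b14/s2 MISS; vc=[6]
#7 0x2e→b11/s3 L1-HIT; vc=[6]
#8 0x69→b26/s2 MISS; vc=[6,14]
#9 0x48→b18/s2 MISS; vc=[6,14,26]
#10 0x2c→b11/s3 L1-HIT; vc=[6,14,26]
#11 0x68→b26/s2 VC-HIT; vc=[6,14,18]
#12 0x3f→b15/s3 MISS; vc=[6,14,18,11]
#13 0x2c→b11/s3 VC-HIT; vc=[6,14,18,15]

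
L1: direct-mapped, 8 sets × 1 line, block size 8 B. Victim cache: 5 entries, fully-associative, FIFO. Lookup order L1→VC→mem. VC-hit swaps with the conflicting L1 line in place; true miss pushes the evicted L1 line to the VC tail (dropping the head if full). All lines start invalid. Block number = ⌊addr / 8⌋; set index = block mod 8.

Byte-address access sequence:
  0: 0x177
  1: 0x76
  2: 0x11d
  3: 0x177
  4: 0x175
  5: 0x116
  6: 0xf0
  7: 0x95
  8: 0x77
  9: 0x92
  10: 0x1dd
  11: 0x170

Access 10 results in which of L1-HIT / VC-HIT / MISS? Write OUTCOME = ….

#0 0x177→b46/s6 MISS; vc=[]
#1 0x76→b14/s6 MISS; vc=[46]
#2 0x11d→b35/s3 MISS; vc=[46]
#3 0x177→b46/s6 VC-HIT; vc=[14]
#4 0x175→b46/s6 L1-HIT; vc=[14]
#5 0x116→b34/s2 MISS; vc=[14]
#6 0xf0→b30/s6 MISS; vc=[14,46]
#7 0x95→b18/s2 MISS; vc=[14,46,34]
#8 0x77→b14/s6 VC-HIT; vc=[30,46,34]
#9 0x92→b18/s2 L1-HIT; vc=[30,46,34]
#10 0x1dd→b59/s3 MISS; vc=[30,46,34,35]
#11 0x170→b46/s6 VC-HIT; vc=[30,14,34,35]

OUTCOME = MISS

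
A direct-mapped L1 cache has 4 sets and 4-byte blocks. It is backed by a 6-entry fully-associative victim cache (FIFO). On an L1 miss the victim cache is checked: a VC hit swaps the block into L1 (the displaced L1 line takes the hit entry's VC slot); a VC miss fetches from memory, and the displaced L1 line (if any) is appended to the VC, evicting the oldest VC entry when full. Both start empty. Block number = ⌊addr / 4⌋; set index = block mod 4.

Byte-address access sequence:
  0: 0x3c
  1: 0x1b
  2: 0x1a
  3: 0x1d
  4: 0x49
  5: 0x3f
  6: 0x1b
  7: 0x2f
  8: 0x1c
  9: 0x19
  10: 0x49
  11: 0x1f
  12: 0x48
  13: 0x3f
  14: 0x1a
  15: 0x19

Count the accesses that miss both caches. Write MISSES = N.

#0 0x3c→b15/s3 MISS; vc=[]
#1 0x1b→b6/s2 MISS; vc=[]
#2 0x1a→b6/s2 L1-HIT; vc=[]
#3 0x1d→b7/s3 MISS; vc=[15]
#4 0x49→b18/s2 MISS; vc=[15,6]
#5 0x3f→b15/s3 VC-HIT; vc=[7,6]
#6 0x1b→b6/s2 VC-HIT; vc=[7,18]
#7 0x2f→b11/s3 MISS; vc=[7,18,15]
#8 0x1c→b7/s3 VC-HIT; vc=[11,18,15]
#9 0x19→b6/s2 L1-HIT; vc=[11,18,15]
#10 0x49→b18/s2 VC-HIT; vc=[11,6,15]
#11 0x1f→b7/s3 L1-HIT; vc=[11,6,15]
#12 0x48→b18/s2 L1-HIT; vc=[11,6,15]
#13 0x3f→b15/s3 VC-HIT; vc=[11,6,7]
#14 0x1a→b6/s2 VC-HIT; vc=[11,18,7]
#15 0x19→b6/s2 L1-HIT; vc=[11,18,7]

MISSES = 5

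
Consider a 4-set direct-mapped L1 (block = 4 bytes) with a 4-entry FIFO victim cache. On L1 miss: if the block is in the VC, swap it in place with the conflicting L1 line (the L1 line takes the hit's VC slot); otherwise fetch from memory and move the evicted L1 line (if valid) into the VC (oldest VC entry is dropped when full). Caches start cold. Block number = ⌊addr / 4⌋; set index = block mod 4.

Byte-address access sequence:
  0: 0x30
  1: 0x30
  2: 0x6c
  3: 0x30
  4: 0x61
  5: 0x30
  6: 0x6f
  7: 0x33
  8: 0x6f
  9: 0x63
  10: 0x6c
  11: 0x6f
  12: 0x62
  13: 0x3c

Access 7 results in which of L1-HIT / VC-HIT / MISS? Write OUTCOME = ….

OUTCOME = L1-HIT

#0 0x30→b12/s0 MISS; vc=[]
#1 0x30→b12/s0 L1-HIT; vc=[]
#2 0x6c→b27/s3 MISS; vc=[]
#3 0x30→b12/s0 L1-HIT; vc=[]
#4 0x61→b24/s0 MISS; vc=[12]
#5 0x30→b12/s0 VC-HIT; vc=[24]
#6 0x6f→b27/s3 L1-HIT; vc=[24]
#7 0x33→b12/s0 L1-HIT; vc=[24]
#8 0x6f→b27/s3 L1-HIT; vc=[24]
#9 0x63→b24/s0 VC-HIT; vc=[12]
#10 0x6c→b27/s3 L1-HIT; vc=[12]
#11 0x6f→b27/s3 L1-HIT; vc=[12]
#12 0x62→b24/s0 L1-HIT; vc=[12]
#13 0x3c→b15/s3 MISS; vc=[12,27]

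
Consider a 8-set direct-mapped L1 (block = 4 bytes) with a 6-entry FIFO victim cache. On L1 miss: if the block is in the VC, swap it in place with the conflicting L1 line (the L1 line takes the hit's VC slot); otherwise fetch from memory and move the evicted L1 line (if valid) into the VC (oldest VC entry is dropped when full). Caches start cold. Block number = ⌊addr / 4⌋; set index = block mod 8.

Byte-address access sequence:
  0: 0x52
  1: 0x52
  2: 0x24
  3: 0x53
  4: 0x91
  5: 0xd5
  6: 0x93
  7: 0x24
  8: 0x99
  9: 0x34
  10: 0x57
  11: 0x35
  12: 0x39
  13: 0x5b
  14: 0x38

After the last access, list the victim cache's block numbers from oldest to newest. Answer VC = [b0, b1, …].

0: 0x52 (blk 20, set 4) → MISS  vc=[]
1: 0x52 (blk 20, set 4) → L1-HIT  vc=[]
2: 0x24 (blk 9, set 1) → MISS  vc=[]
3: 0x53 (blk 20, set 4) → L1-HIT  vc=[]
4: 0x91 (blk 36, set 4) → MISS  vc=[20]
5: 0xd5 (blk 53, set 5) → MISS  vc=[20]
6: 0x93 (blk 36, set 4) → L1-HIT  vc=[20]
7: 0x24 (blk 9, set 1) → L1-HIT  vc=[20]
8: 0x99 (blk 38, set 6) → MISS  vc=[20]
9: 0x34 (blk 13, set 5) → MISS  vc=[20, 53]
10: 0x57 (blk 21, set 5) → MISS  vc=[20, 53, 13]
11: 0x35 (blk 13, set 5) → VC-HIT  vc=[20, 53, 21]
12: 0x39 (blk 14, set 6) → MISS  vc=[20, 53, 21, 38]
13: 0x5b (blk 22, set 6) → MISS  vc=[20, 53, 21, 38, 14]
14: 0x38 (blk 14, set 6) → VC-HIT  vc=[20, 53, 21, 38, 22]

VC = [20, 53, 21, 38, 22]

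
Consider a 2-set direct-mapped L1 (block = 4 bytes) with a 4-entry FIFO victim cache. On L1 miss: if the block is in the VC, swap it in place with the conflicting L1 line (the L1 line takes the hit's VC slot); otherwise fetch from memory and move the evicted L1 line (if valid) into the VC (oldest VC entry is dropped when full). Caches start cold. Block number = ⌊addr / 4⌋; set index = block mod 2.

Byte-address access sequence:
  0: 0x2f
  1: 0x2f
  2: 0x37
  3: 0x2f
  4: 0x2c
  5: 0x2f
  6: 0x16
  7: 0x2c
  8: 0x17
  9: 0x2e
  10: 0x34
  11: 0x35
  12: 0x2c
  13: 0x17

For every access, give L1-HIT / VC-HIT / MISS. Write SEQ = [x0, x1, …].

  [0] addr=0x2f blk=11 s=1: MISS | VC []
  [1] addr=0x2f blk=11 s=1: L1-HIT | VC []
  [2] addr=0x37 blk=13 s=1: MISS | VC [11]
  [3] addr=0x2f blk=11 s=1: VC-HIT | VC [13]
  [4] addr=0x2c blk=11 s=1: L1-HIT | VC [13]
  [5] addr=0x2f blk=11 s=1: L1-HIT | VC [13]
  [6] addr=0x16 blk=5 s=1: MISS | VC [13, 11]
  [7] addr=0x2c blk=11 s=1: VC-HIT | VC [13, 5]
  [8] addr=0x17 blk=5 s=1: VC-HIT | VC [13, 11]
  [9] addr=0x2e blk=11 s=1: VC-HIT | VC [13, 5]
  [10] addr=0x34 blk=13 s=1: VC-HIT | VC [11, 5]
  [11] addr=0x35 blk=13 s=1: L1-HIT | VC [11, 5]
  [12] addr=0x2c blk=11 s=1: VC-HIT | VC [13, 5]
  [13] addr=0x17 blk=5 s=1: VC-HIT | VC [13, 11]

SEQ = [MISS, L1-HIT, MISS, VC-HIT, L1-HIT, L1-HIT, MISS, VC-HIT, VC-HIT, VC-HIT, VC-HIT, L1-HIT, VC-HIT, VC-HIT]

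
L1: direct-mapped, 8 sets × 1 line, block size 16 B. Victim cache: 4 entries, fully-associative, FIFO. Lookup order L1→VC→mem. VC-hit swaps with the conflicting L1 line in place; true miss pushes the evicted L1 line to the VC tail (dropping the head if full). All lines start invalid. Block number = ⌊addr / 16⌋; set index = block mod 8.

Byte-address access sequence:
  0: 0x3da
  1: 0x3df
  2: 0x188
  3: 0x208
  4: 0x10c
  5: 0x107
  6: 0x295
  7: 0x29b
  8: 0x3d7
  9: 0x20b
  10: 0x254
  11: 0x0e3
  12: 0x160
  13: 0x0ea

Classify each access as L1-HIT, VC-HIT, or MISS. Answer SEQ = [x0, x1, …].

  [0] addr=0x3da blk=61 s=5: MISS | VC []
  [1] addr=0x3df blk=61 s=5: L1-HIT | VC []
  [2] addr=0x188 blk=24 s=0: MISS | VC []
  [3] addr=0x208 blk=32 s=0: MISS | VC [24]
  [4] addr=0x10c blk=16 s=0: MISS | VC [24, 32]
  [5] addr=0x107 blk=16 s=0: L1-HIT | VC [24, 32]
  [6] addr=0x295 blk=41 s=1: MISS | VC [24, 32]
  [7] addr=0x29b blk=41 s=1: L1-HIT | VC [24, 32]
  [8] addr=0x3d7 blk=61 s=5: L1-HIT | VC [24, 32]
  [9] addr=0x20b blk=32 s=0: VC-HIT | VC [24, 16]
  [10] addr=0x254 blk=37 s=5: MISS | VC [24, 16, 61]
  [11] addr=0xe3 blk=14 s=6: MISS | VC [24, 16, 61]
  [12] addr=0x160 blk=22 s=6: MISS | VC [24, 16, 61, 14]
  [13] addr=0xea blk=14 s=6: VC-HIT | VC [24, 16, 61, 22]

SEQ = [MISS, L1-HIT, MISS, MISS, MISS, L1-HIT, MISS, L1-HIT, L1-HIT, VC-HIT, MISS, MISS, MISS, VC-HIT]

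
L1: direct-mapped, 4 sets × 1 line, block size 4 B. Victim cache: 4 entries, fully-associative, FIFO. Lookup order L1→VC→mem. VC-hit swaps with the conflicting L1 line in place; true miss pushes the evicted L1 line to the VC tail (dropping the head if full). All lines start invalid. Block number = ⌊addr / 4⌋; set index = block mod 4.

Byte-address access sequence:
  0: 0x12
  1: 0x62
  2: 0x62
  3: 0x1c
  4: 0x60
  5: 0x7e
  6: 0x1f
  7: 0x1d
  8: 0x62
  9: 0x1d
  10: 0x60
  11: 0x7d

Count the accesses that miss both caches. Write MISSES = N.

MISSES = 4

  [0] addr=0x12 blk=4 s=0: MISS | VC []
  [1] addr=0x62 blk=24 s=0: MISS | VC [4]
  [2] addr=0x62 blk=24 s=0: L1-HIT | VC [4]
  [3] addr=0x1c blk=7 s=3: MISS | VC [4]
  [4] addr=0x60 blk=24 s=0: L1-HIT | VC [4]
  [5] addr=0x7e blk=31 s=3: MISS | VC [4, 7]
  [6] addr=0x1f blk=7 s=3: VC-HIT | VC [4, 31]
  [7] addr=0x1d blk=7 s=3: L1-HIT | VC [4, 31]
  [8] addr=0x62 blk=24 s=0: L1-HIT | VC [4, 31]
  [9] addr=0x1d blk=7 s=3: L1-HIT | VC [4, 31]
  [10] addr=0x60 blk=24 s=0: L1-HIT | VC [4, 31]
  [11] addr=0x7d blk=31 s=3: VC-HIT | VC [4, 7]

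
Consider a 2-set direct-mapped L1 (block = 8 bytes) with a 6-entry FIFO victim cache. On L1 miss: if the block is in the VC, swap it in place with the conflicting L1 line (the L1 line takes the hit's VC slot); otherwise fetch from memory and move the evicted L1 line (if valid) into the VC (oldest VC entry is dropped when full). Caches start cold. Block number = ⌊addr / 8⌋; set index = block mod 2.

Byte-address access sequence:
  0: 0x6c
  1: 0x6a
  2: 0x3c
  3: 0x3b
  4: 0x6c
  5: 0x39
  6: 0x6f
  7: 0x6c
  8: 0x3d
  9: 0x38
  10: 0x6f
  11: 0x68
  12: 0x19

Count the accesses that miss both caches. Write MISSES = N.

0: 0x6c (blk 13, set 1) → MISS  vc=[]
1: 0x6a (blk 13, set 1) → L1-HIT  vc=[]
2: 0x3c (blk 7, set 1) → MISS  vc=[13]
3: 0x3b (blk 7, set 1) → L1-HIT  vc=[13]
4: 0x6c (blk 13, set 1) → VC-HIT  vc=[7]
5: 0x39 (blk 7, set 1) → VC-HIT  vc=[13]
6: 0x6f (blk 13, set 1) → VC-HIT  vc=[7]
7: 0x6c (blk 13, set 1) → L1-HIT  vc=[7]
8: 0x3d (blk 7, set 1) → VC-HIT  vc=[13]
9: 0x38 (blk 7, set 1) → L1-HIT  vc=[13]
10: 0x6f (blk 13, set 1) → VC-HIT  vc=[7]
11: 0x68 (blk 13, set 1) → L1-HIT  vc=[7]
12: 0x19 (blk 3, set 1) → MISS  vc=[7, 13]

MISSES = 3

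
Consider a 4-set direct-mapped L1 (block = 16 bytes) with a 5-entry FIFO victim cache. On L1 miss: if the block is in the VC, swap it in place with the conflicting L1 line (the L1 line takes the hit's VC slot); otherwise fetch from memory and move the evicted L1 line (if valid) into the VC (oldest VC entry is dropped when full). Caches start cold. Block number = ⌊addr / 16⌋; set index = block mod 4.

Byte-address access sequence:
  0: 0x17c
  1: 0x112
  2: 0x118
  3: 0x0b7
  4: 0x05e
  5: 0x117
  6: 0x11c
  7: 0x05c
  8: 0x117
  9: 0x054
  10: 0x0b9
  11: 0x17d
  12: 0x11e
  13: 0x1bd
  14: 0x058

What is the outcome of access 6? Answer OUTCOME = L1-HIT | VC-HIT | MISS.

0: 0x17c (blk 23, set 3) → MISS  vc=[]
1: 0x112 (blk 17, set 1) → MISS  vc=[]
2: 0x118 (blk 17, set 1) → L1-HIT  vc=[]
3: 0xb7 (blk 11, set 3) → MISS  vc=[23]
4: 0x5e (blk 5, set 1) → MISS  vc=[23, 17]
5: 0x117 (blk 17, set 1) → VC-HIT  vc=[23, 5]
6: 0x11c (blk 17, set 1) → L1-HIT  vc=[23, 5]
7: 0x5c (blk 5, set 1) → VC-HIT  vc=[23, 17]
8: 0x117 (blk 17, set 1) → VC-HIT  vc=[23, 5]
9: 0x54 (blk 5, set 1) → VC-HIT  vc=[23, 17]
10: 0xb9 (blk 11, set 3) → L1-HIT  vc=[23, 17]
11: 0x17d (blk 23, set 3) → VC-HIT  vc=[11, 17]
12: 0x11e (blk 17, set 1) → VC-HIT  vc=[11, 5]
13: 0x1bd (blk 27, set 3) → MISS  vc=[11, 5, 23]
14: 0x58 (blk 5, set 1) → VC-HIT  vc=[11, 17, 23]

OUTCOME = L1-HIT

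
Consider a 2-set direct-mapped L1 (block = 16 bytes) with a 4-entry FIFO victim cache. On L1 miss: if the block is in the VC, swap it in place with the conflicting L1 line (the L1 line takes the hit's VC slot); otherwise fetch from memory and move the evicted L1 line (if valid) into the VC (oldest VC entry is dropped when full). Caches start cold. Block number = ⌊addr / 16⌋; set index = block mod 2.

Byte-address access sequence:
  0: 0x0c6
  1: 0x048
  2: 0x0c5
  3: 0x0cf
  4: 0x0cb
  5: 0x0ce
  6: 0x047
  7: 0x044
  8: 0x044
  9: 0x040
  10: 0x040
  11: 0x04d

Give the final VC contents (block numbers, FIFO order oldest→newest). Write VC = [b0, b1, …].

  [0] addr=0xc6 blk=12 s=0: MISS | VC []
  [1] addr=0x48 blk=4 s=0: MISS | VC [12]
  [2] addr=0xc5 blk=12 s=0: VC-HIT | VC [4]
  [3] addr=0xcf blk=12 s=0: L1-HIT | VC [4]
  [4] addr=0xcb blk=12 s=0: L1-HIT | VC [4]
  [5] addr=0xce blk=12 s=0: L1-HIT | VC [4]
  [6] addr=0x47 blk=4 s=0: VC-HIT | VC [12]
  [7] addr=0x44 blk=4 s=0: L1-HIT | VC [12]
  [8] addr=0x44 blk=4 s=0: L1-HIT | VC [12]
  [9] addr=0x40 blk=4 s=0: L1-HIT | VC [12]
  [10] addr=0x40 blk=4 s=0: L1-HIT | VC [12]
  [11] addr=0x4d blk=4 s=0: L1-HIT | VC [12]

VC = [12]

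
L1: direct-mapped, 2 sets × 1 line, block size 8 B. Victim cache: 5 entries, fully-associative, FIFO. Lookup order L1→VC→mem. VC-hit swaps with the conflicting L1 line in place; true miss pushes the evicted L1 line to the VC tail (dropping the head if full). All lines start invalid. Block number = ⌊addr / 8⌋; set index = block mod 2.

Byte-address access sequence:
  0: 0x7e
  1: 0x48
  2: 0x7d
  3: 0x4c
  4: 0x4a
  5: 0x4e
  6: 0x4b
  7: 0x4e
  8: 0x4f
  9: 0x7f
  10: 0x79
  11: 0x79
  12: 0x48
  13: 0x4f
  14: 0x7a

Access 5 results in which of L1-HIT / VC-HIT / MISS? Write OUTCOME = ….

0: 0x7e (blk 15, set 1) → MISS  vc=[]
1: 0x48 (blk 9, set 1) → MISS  vc=[15]
2: 0x7d (blk 15, set 1) → VC-HIT  vc=[9]
3: 0x4c (blk 9, set 1) → VC-HIT  vc=[15]
4: 0x4a (blk 9, set 1) → L1-HIT  vc=[15]
5: 0x4e (blk 9, set 1) → L1-HIT  vc=[15]
6: 0x4b (blk 9, set 1) → L1-HIT  vc=[15]
7: 0x4e (blk 9, set 1) → L1-HIT  vc=[15]
8: 0x4f (blk 9, set 1) → L1-HIT  vc=[15]
9: 0x7f (blk 15, set 1) → VC-HIT  vc=[9]
10: 0x79 (blk 15, set 1) → L1-HIT  vc=[9]
11: 0x79 (blk 15, set 1) → L1-HIT  vc=[9]
12: 0x48 (blk 9, set 1) → VC-HIT  vc=[15]
13: 0x4f (blk 9, set 1) → L1-HIT  vc=[15]
14: 0x7a (blk 15, set 1) → VC-HIT  vc=[9]

OUTCOME = L1-HIT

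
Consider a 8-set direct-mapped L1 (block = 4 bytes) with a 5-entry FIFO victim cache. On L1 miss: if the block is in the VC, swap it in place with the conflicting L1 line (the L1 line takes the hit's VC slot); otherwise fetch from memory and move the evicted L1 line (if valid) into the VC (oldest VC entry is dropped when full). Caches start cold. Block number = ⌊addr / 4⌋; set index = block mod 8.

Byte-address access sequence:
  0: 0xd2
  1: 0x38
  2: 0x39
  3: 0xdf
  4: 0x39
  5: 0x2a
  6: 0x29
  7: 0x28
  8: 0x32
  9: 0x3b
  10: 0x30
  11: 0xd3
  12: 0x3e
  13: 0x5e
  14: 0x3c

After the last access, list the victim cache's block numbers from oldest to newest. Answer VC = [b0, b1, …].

VC = [12, 55, 23]

#0 0xd2→b52/s4 MISS; vc=[]
#1 0x38→b14/s6 MISS; vc=[]
#2 0x39→b14/s6 L1-HIT; vc=[]
#3 0xdf→b55/s7 MISS; vc=[]
#4 0x39→b14/s6 L1-HIT; vc=[]
#5 0x2a→b10/s2 MISS; vc=[]
#6 0x29→b10/s2 L1-HIT; vc=[]
#7 0x28→b10/s2 L1-HIT; vc=[]
#8 0x32→b12/s4 MISS; vc=[52]
#9 0x3b→b14/s6 L1-HIT; vc=[52]
#10 0x30→b12/s4 L1-HIT; vc=[52]
#11 0xd3→b52/s4 VC-HIT; vc=[12]
#12 0x3e→b15/s7 MISS; vc=[12,55]
#13 0x5e→b23/s7 MISS; vc=[12,55,15]
#14 0x3c→b15/s7 VC-HIT; vc=[12,55,23]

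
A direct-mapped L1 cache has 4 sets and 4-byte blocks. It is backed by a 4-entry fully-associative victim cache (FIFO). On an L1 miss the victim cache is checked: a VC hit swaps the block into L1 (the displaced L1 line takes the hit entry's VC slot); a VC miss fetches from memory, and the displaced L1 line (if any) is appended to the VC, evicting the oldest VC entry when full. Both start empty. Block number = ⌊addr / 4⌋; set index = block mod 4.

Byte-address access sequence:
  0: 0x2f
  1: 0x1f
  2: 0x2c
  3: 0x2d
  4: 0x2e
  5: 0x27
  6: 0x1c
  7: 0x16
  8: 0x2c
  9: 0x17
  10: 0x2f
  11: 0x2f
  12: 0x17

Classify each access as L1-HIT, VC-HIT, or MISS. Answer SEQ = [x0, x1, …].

SEQ = [MISS, MISS, VC-HIT, L1-HIT, L1-HIT, MISS, VC-HIT, MISS, VC-HIT, L1-HIT, L1-HIT, L1-HIT, L1-HIT]

0: 0x2f (blk 11, set 3) → MISS  vc=[]
1: 0x1f (blk 7, set 3) → MISS  vc=[11]
2: 0x2c (blk 11, set 3) → VC-HIT  vc=[7]
3: 0x2d (blk 11, set 3) → L1-HIT  vc=[7]
4: 0x2e (blk 11, set 3) → L1-HIT  vc=[7]
5: 0x27 (blk 9, set 1) → MISS  vc=[7]
6: 0x1c (blk 7, set 3) → VC-HIT  vc=[11]
7: 0x16 (blk 5, set 1) → MISS  vc=[11, 9]
8: 0x2c (blk 11, set 3) → VC-HIT  vc=[7, 9]
9: 0x17 (blk 5, set 1) → L1-HIT  vc=[7, 9]
10: 0x2f (blk 11, set 3) → L1-HIT  vc=[7, 9]
11: 0x2f (blk 11, set 3) → L1-HIT  vc=[7, 9]
12: 0x17 (blk 5, set 1) → L1-HIT  vc=[7, 9]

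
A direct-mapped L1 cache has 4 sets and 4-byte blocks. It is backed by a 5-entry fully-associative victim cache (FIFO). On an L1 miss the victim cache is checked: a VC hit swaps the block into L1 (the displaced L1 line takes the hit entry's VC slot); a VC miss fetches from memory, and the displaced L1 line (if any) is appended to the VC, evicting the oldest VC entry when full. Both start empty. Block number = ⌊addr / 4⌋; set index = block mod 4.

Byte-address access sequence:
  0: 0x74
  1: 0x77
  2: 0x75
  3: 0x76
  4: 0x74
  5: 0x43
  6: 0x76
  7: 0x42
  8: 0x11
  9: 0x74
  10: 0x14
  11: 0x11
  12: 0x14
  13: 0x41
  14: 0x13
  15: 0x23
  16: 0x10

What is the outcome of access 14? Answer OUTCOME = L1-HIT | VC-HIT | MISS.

OUTCOME = VC-HIT

0: 0x74 (blk 29, set 1) → MISS  vc=[]
1: 0x77 (blk 29, set 1) → L1-HIT  vc=[]
2: 0x75 (blk 29, set 1) → L1-HIT  vc=[]
3: 0x76 (blk 29, set 1) → L1-HIT  vc=[]
4: 0x74 (blk 29, set 1) → L1-HIT  vc=[]
5: 0x43 (blk 16, set 0) → MISS  vc=[]
6: 0x76 (blk 29, set 1) → L1-HIT  vc=[]
7: 0x42 (blk 16, set 0) → L1-HIT  vc=[]
8: 0x11 (blk 4, set 0) → MISS  vc=[16]
9: 0x74 (blk 29, set 1) → L1-HIT  vc=[16]
10: 0x14 (blk 5, set 1) → MISS  vc=[16, 29]
11: 0x11 (blk 4, set 0) → L1-HIT  vc=[16, 29]
12: 0x14 (blk 5, set 1) → L1-HIT  vc=[16, 29]
13: 0x41 (blk 16, set 0) → VC-HIT  vc=[4, 29]
14: 0x13 (blk 4, set 0) → VC-HIT  vc=[16, 29]
15: 0x23 (blk 8, set 0) → MISS  vc=[16, 29, 4]
16: 0x10 (blk 4, set 0) → VC-HIT  vc=[16, 29, 8]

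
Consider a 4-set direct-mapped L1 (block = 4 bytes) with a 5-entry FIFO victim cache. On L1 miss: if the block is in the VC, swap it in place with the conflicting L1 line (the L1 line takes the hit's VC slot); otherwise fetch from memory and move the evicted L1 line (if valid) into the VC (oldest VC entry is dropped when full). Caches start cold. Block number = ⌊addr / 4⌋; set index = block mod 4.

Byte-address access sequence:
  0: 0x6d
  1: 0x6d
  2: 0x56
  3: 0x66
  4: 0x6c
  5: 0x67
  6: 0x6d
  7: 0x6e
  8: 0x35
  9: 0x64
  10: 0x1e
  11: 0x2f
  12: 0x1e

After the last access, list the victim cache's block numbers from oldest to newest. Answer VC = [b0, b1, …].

VC = [21, 13, 27, 11]

0: 0x6d (blk 27, set 3) → MISS  vc=[]
1: 0x6d (blk 27, set 3) → L1-HIT  vc=[]
2: 0x56 (blk 21, set 1) → MISS  vc=[]
3: 0x66 (blk 25, set 1) → MISS  vc=[21]
4: 0x6c (blk 27, set 3) → L1-HIT  vc=[21]
5: 0x67 (blk 25, set 1) → L1-HIT  vc=[21]
6: 0x6d (blk 27, set 3) → L1-HIT  vc=[21]
7: 0x6e (blk 27, set 3) → L1-HIT  vc=[21]
8: 0x35 (blk 13, set 1) → MISS  vc=[21, 25]
9: 0x64 (blk 25, set 1) → VC-HIT  vc=[21, 13]
10: 0x1e (blk 7, set 3) → MISS  vc=[21, 13, 27]
11: 0x2f (blk 11, set 3) → MISS  vc=[21, 13, 27, 7]
12: 0x1e (blk 7, set 3) → VC-HIT  vc=[21, 13, 27, 11]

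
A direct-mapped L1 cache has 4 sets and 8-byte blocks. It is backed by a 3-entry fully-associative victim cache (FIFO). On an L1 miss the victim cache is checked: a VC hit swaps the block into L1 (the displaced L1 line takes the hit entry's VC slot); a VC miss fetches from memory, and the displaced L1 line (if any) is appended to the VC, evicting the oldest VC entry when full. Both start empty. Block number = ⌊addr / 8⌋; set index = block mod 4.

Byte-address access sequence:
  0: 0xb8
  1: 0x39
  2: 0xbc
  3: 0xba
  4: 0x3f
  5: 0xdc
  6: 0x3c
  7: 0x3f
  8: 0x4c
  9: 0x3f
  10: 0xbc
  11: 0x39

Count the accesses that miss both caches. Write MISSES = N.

MISSES = 4

0: 0xb8 (blk 23, set 3) → MISS  vc=[]
1: 0x39 (blk 7, set 3) → MISS  vc=[23]
2: 0xbc (blk 23, set 3) → VC-HIT  vc=[7]
3: 0xba (blk 23, set 3) → L1-HIT  vc=[7]
4: 0x3f (blk 7, set 3) → VC-HIT  vc=[23]
5: 0xdc (blk 27, set 3) → MISS  vc=[23, 7]
6: 0x3c (blk 7, set 3) → VC-HIT  vc=[23, 27]
7: 0x3f (blk 7, set 3) → L1-HIT  vc=[23, 27]
8: 0x4c (blk 9, set 1) → MISS  vc=[23, 27]
9: 0x3f (blk 7, set 3) → L1-HIT  vc=[23, 27]
10: 0xbc (blk 23, set 3) → VC-HIT  vc=[7, 27]
11: 0x39 (blk 7, set 3) → VC-HIT  vc=[23, 27]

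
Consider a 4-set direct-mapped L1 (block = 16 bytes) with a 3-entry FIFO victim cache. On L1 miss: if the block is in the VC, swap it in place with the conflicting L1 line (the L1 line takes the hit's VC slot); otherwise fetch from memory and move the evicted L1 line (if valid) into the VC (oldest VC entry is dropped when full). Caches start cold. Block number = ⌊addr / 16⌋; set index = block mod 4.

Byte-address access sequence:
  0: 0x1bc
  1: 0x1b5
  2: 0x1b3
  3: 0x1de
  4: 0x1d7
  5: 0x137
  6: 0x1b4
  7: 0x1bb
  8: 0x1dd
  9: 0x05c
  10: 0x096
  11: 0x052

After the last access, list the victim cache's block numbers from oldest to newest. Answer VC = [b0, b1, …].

#0 0x1bc→b27/s3 MISS; vc=[]
#1 0x1b5→b27/s3 L1-HIT; vc=[]
#2 0x1b3→b27/s3 L1-HIT; vc=[]
#3 0x1de→b29/s1 MISS; vc=[]
#4 0x1d7→b29/s1 L1-HIT; vc=[]
#5 0x137→b19/s3 MISS; vc=[27]
#6 0x1b4→b27/s3 VC-HIT; vc=[19]
#7 0x1bb→b27/s3 L1-HIT; vc=[19]
#8 0x1dd→b29/s1 L1-HIT; vc=[19]
#9 0x5c→b5/s1 MISS; vc=[19,29]
#10 0x96→b9/s1 MISS; vc=[19,29,5]
#11 0x52→b5/s1 VC-HIT; vc=[19,29,9]

VC = [19, 29, 9]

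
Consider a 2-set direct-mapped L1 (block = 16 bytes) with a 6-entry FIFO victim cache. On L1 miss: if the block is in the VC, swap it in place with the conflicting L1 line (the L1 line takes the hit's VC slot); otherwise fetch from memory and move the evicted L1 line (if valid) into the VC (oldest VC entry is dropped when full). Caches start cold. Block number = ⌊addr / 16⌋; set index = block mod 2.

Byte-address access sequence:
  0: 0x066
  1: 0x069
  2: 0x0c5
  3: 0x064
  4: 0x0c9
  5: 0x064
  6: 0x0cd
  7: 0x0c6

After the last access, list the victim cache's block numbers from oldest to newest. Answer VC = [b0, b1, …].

VC = [6]

  [0] addr=0x66 blk=6 s=0: MISS | VC []
  [1] addr=0x69 blk=6 s=0: L1-HIT | VC []
  [2] addr=0xc5 blk=12 s=0: MISS | VC [6]
  [3] addr=0x64 blk=6 s=0: VC-HIT | VC [12]
  [4] addr=0xc9 blk=12 s=0: VC-HIT | VC [6]
  [5] addr=0x64 blk=6 s=0: VC-HIT | VC [12]
  [6] addr=0xcd blk=12 s=0: VC-HIT | VC [6]
  [7] addr=0xc6 blk=12 s=0: L1-HIT | VC [6]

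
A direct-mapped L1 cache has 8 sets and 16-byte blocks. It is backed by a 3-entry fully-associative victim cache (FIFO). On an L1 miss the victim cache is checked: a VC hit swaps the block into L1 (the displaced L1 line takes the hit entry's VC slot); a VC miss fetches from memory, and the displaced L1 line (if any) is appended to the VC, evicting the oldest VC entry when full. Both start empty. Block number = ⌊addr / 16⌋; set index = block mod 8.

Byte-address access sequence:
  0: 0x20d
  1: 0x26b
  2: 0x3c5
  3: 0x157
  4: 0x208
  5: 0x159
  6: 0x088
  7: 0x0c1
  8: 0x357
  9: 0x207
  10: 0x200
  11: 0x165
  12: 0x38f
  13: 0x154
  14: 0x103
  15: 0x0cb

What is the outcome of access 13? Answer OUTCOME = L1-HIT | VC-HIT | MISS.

#0 0x20d→b32/s0 MISS; vc=[]
#1 0x26b→b38/s6 MISS; vc=[]
#2 0x3c5→b60/s4 MISS; vc=[]
#3 0x157→b21/s5 MISS; vc=[]
#4 0x208→b32/s0 L1-HIT; vc=[]
#5 0x159→b21/s5 L1-HIT; vc=[]
#6 0x88→b8/s0 MISS; vc=[32]
#7 0xc1→b12/s4 MISS; vc=[32,60]
#8 0x357→b53/s5 MISS; vc=[32,60,21]
#9 0x207→b32/s0 VC-HIT; vc=[8,60,21]
#10 0x200→b32/s0 L1-HIT; vc=[8,60,21]
#11 0x165→b22/s6 MISS; vc=[60,21,38]
#12 0x38f→b56/s0 MISS; vc=[21,38,32]
#13 0x154→b21/s5 VC-HIT; vc=[53,38,32]
#14 0x103→b16/s0 MISS; vc=[38,32,56]
#15 0xcb→b12/s4 L1-HIT; vc=[38,32,56]

OUTCOME = VC-HIT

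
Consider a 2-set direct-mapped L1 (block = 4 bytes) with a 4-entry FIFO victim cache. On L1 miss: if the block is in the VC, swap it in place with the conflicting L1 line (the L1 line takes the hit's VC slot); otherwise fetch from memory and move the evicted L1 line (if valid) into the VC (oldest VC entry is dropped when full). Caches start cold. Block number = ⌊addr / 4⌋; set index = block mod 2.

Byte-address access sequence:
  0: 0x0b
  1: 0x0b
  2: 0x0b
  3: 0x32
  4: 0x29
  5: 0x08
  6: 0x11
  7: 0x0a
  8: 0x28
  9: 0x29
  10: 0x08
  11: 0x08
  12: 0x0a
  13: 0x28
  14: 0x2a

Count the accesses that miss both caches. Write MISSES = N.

  [0] addr=0xb blk=2 s=0: MISS | VC []
  [1] addr=0xb blk=2 s=0: L1-HIT | VC []
  [2] addr=0xb blk=2 s=0: L1-HIT | VC []
  [3] addr=0x32 blk=12 s=0: MISS | VC [2]
  [4] addr=0x29 blk=10 s=0: MISS | VC [2, 12]
  [5] addr=0x8 blk=2 s=0: VC-HIT | VC [10, 12]
  [6] addr=0x11 blk=4 s=0: MISS | VC [10, 12, 2]
  [7] addr=0xa blk=2 s=0: VC-HIT | VC [10, 12, 4]
  [8] addr=0x28 blk=10 s=0: VC-HIT | VC [2, 12, 4]
  [9] addr=0x29 blk=10 s=0: L1-HIT | VC [2, 12, 4]
  [10] addr=0x8 blk=2 s=0: VC-HIT | VC [10, 12, 4]
  [11] addr=0x8 blk=2 s=0: L1-HIT | VC [10, 12, 4]
  [12] addr=0xa blk=2 s=0: L1-HIT | VC [10, 12, 4]
  [13] addr=0x28 blk=10 s=0: VC-HIT | VC [2, 12, 4]
  [14] addr=0x2a blk=10 s=0: L1-HIT | VC [2, 12, 4]

MISSES = 4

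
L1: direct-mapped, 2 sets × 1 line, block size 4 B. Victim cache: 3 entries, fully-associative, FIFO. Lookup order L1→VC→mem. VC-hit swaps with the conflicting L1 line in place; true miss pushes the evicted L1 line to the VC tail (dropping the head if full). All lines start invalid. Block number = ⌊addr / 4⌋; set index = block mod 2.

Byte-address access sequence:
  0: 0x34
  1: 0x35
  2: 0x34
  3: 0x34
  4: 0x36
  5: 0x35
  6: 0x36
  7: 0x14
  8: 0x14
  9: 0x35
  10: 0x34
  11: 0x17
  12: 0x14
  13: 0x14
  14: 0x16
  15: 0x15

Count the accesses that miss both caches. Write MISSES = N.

0: 0x34 (blk 13, set 1) → MISS  vc=[]
1: 0x35 (blk 13, set 1) → L1-HIT  vc=[]
2: 0x34 (blk 13, set 1) → L1-HIT  vc=[]
3: 0x34 (blk 13, set 1) → L1-HIT  vc=[]
4: 0x36 (blk 13, set 1) → L1-HIT  vc=[]
5: 0x35 (blk 13, set 1) → L1-HIT  vc=[]
6: 0x36 (blk 13, set 1) → L1-HIT  vc=[]
7: 0x14 (blk 5, set 1) → MISS  vc=[13]
8: 0x14 (blk 5, set 1) → L1-HIT  vc=[13]
9: 0x35 (blk 13, set 1) → VC-HIT  vc=[5]
10: 0x34 (blk 13, set 1) → L1-HIT  vc=[5]
11: 0x17 (blk 5, set 1) → VC-HIT  vc=[13]
12: 0x14 (blk 5, set 1) → L1-HIT  vc=[13]
13: 0x14 (blk 5, set 1) → L1-HIT  vc=[13]
14: 0x16 (blk 5, set 1) → L1-HIT  vc=[13]
15: 0x15 (blk 5, set 1) → L1-HIT  vc=[13]

MISSES = 2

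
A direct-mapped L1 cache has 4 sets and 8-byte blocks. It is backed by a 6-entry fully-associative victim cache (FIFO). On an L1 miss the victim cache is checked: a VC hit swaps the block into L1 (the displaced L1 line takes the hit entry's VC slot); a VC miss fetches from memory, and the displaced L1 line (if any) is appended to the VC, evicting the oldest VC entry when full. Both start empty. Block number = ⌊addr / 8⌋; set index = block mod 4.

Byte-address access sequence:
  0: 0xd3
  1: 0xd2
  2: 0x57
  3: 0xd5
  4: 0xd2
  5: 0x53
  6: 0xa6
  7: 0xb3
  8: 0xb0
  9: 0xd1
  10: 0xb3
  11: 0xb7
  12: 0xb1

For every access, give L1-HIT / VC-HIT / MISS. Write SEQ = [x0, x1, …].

0: 0xd3 (blk 26, set 2) → MISS  vc=[]
1: 0xd2 (blk 26, set 2) → L1-HIT  vc=[]
2: 0x57 (blk 10, set 2) → MISS  vc=[26]
3: 0xd5 (blk 26, set 2) → VC-HIT  vc=[10]
4: 0xd2 (blk 26, set 2) → L1-HIT  vc=[10]
5: 0x53 (blk 10, set 2) → VC-HIT  vc=[26]
6: 0xa6 (blk 20, set 0) → MISS  vc=[26]
7: 0xb3 (blk 22, set 2) → MISS  vc=[26, 10]
8: 0xb0 (blk 22, set 2) → L1-HIT  vc=[26, 10]
9: 0xd1 (blk 26, set 2) → VC-HIT  vc=[22, 10]
10: 0xb3 (blk 22, set 2) → VC-HIT  vc=[26, 10]
11: 0xb7 (blk 22, set 2) → L1-HIT  vc=[26, 10]
12: 0xb1 (blk 22, set 2) → L1-HIT  vc=[26, 10]

SEQ = [MISS, L1-HIT, MISS, VC-HIT, L1-HIT, VC-HIT, MISS, MISS, L1-HIT, VC-HIT, VC-HIT, L1-HIT, L1-HIT]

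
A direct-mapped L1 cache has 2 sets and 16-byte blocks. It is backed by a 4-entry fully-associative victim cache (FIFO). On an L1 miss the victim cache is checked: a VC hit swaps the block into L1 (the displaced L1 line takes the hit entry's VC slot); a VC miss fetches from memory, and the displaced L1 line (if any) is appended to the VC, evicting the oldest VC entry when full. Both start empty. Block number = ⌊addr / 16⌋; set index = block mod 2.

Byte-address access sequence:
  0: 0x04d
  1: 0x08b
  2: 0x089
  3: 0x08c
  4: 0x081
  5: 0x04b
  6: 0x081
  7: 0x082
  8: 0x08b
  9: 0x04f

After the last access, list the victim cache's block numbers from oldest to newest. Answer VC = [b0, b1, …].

  [0] addr=0x4d blk=4 s=0: MISS | VC []
  [1] addr=0x8b blk=8 s=0: MISS | VC [4]
  [2] addr=0x89 blk=8 s=0: L1-HIT | VC [4]
  [3] addr=0x8c blk=8 s=0: L1-HIT | VC [4]
  [4] addr=0x81 blk=8 s=0: L1-HIT | VC [4]
  [5] addr=0x4b blk=4 s=0: VC-HIT | VC [8]
  [6] addr=0x81 blk=8 s=0: VC-HIT | VC [4]
  [7] addr=0x82 blk=8 s=0: L1-HIT | VC [4]
  [8] addr=0x8b blk=8 s=0: L1-HIT | VC [4]
  [9] addr=0x4f blk=4 s=0: VC-HIT | VC [8]

VC = [8]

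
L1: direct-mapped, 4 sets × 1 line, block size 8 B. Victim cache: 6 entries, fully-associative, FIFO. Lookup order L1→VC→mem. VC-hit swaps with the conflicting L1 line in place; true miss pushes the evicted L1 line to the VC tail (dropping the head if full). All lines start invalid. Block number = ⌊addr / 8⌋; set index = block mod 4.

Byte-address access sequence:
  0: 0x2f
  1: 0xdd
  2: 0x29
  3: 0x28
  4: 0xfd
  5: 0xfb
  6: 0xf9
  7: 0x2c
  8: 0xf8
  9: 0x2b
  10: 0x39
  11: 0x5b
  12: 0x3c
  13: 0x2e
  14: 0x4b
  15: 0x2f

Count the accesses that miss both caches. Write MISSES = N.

  [0] addr=0x2f blk=5 s=1: MISS | VC []
  [1] addr=0xdd blk=27 s=3: MISS | VC []
  [2] addr=0x29 blk=5 s=1: L1-HIT | VC []
  [3] addr=0x28 blk=5 s=1: L1-HIT | VC []
  [4] addr=0xfd blk=31 s=3: MISS | VC [27]
  [5] addr=0xfb blk=31 s=3: L1-HIT | VC [27]
  [6] addr=0xf9 blk=31 s=3: L1-HIT | VC [27]
  [7] addr=0x2c blk=5 s=1: L1-HIT | VC [27]
  [8] addr=0xf8 blk=31 s=3: L1-HIT | VC [27]
  [9] addr=0x2b blk=5 s=1: L1-HIT | VC [27]
  [10] addr=0x39 blk=7 s=3: MISS | VC [27, 31]
  [11] addr=0x5b blk=11 s=3: MISS | VC [27, 31, 7]
  [12] addr=0x3c blk=7 s=3: VC-HIT | VC [27, 31, 11]
  [13] addr=0x2e blk=5 s=1: L1-HIT | VC [27, 31, 11]
  [14] addr=0x4b blk=9 s=1: MISS | VC [27, 31, 11, 5]
  [15] addr=0x2f blk=5 s=1: VC-HIT | VC [27, 31, 11, 9]

MISSES = 6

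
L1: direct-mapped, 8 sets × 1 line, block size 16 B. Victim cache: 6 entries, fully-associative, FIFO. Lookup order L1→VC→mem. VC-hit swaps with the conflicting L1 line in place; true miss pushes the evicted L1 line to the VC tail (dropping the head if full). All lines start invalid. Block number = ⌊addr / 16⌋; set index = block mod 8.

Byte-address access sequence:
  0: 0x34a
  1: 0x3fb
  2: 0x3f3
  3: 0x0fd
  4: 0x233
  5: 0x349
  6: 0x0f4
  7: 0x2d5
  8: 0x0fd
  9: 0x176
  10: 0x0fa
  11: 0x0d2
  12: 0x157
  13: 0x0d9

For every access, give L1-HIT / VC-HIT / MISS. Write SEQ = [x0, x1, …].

#0 0x34a→b52/s4 MISS; vc=[]
#1 0x3fb→b63/s7 MISS; vc=[]
#2 0x3f3→b63/s7 L1-HIT; vc=[]
#3 0xfd→b15/s7 MISS; vc=[63]
#4 0x233→b35/s3 MISS; vc=[63]
#5 0x349→b52/s4 L1-HIT; vc=[63]
#6 0xf4→b15/s7 L1-HIT; vc=[63]
#7 0x2d5→b45/s5 MISS; vc=[63]
#8 0xfd→b15/s7 L1-HIT; vc=[63]
#9 0x176→b23/s7 MISS; vc=[63,15]
#10 0xfa→b15/s7 VC-HIT; vc=[63,23]
#11 0xd2→b13/s5 MISS; vc=[63,23,45]
#12 0x157→b21/s5 MISS; vc=[63,23,45,13]
#13 0xd9→b13/s5 VC-HIT; vc=[63,23,45,21]

SEQ = [MISS, MISS, L1-HIT, MISS, MISS, L1-HIT, L1-HIT, MISS, L1-HIT, MISS, VC-HIT, MISS, MISS, VC-HIT]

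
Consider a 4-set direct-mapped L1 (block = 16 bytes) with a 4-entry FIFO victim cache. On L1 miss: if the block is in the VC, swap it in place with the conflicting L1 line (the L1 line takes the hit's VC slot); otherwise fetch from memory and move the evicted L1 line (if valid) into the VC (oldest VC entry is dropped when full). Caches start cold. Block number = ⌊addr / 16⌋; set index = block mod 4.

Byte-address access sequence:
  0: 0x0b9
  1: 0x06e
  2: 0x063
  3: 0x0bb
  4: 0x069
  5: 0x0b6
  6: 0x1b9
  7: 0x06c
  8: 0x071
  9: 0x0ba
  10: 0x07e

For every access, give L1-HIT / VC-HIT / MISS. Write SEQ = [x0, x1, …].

#0 0xb9→b11/s3 MISS; vc=[]
#1 0x6e→b6/s2 MISS; vc=[]
#2 0x63→b6/s2 L1-HIT; vc=[]
#3 0xbb→b11/s3 L1-HIT; vc=[]
#4 0x69→b6/s2 L1-HIT; vc=[]
#5 0xb6→b11/s3 L1-HIT; vc=[]
#6 0x1b9→b27/s3 MISS; vc=[11]
#7 0x6c→b6/s2 L1-HIT; vc=[11]
#8 0x71→b7/s3 MISS; vc=[11,27]
#9 0xba→b11/s3 VC-HIT; vc=[7,27]
#10 0x7e→b7/s3 VC-HIT; vc=[11,27]

SEQ = [MISS, MISS, L1-HIT, L1-HIT, L1-HIT, L1-HIT, MISS, L1-HIT, MISS, VC-HIT, VC-HIT]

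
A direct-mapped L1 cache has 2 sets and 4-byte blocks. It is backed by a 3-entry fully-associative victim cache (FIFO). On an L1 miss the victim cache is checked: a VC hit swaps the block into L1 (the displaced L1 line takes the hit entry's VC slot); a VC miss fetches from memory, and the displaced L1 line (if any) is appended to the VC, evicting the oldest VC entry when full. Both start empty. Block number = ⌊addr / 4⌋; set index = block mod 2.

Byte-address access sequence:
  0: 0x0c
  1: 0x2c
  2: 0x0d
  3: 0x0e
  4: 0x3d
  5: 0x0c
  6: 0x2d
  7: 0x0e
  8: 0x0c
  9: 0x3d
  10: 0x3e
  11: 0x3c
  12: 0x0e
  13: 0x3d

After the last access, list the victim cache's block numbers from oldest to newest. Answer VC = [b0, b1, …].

VC = [11, 3]

0: 0xc (blk 3, set 1) → MISS  vc=[]
1: 0x2c (blk 11, set 1) → MISS  vc=[3]
2: 0xd (blk 3, set 1) → VC-HIT  vc=[11]
3: 0xe (blk 3, set 1) → L1-HIT  vc=[11]
4: 0x3d (blk 15, set 1) → MISS  vc=[11, 3]
5: 0xc (blk 3, set 1) → VC-HIT  vc=[11, 15]
6: 0x2d (blk 11, set 1) → VC-HIT  vc=[3, 15]
7: 0xe (blk 3, set 1) → VC-HIT  vc=[11, 15]
8: 0xc (blk 3, set 1) → L1-HIT  vc=[11, 15]
9: 0x3d (blk 15, set 1) → VC-HIT  vc=[11, 3]
10: 0x3e (blk 15, set 1) → L1-HIT  vc=[11, 3]
11: 0x3c (blk 15, set 1) → L1-HIT  vc=[11, 3]
12: 0xe (blk 3, set 1) → VC-HIT  vc=[11, 15]
13: 0x3d (blk 15, set 1) → VC-HIT  vc=[11, 3]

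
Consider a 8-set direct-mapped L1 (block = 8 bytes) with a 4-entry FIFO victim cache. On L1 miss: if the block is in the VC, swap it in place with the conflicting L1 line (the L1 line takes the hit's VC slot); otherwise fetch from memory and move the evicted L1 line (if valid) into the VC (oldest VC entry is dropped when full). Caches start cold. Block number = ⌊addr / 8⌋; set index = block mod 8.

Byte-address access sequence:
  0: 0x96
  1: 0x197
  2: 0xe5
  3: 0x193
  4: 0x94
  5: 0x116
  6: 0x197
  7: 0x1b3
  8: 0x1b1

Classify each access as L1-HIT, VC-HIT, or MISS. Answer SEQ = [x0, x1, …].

#0 0x96→b18/s2 MISS; vc=[]
#1 0x197→b50/s2 MISS; vc=[18]
#2 0xe5→b28/s4 MISS; vc=[18]
#3 0x193→b50/s2 L1-HIT; vc=[18]
#4 0x94→b18/s2 VC-HIT; vc=[50]
#5 0x116→b34/s2 MISS; vc=[50,18]
#6 0x197→b50/s2 VC-HIT; vc=[34,18]
#7 0x1b3→b54/s6 MISS; vc=[34,18]
#8 0x1b1→b54/s6 L1-HIT; vc=[34,18]

SEQ = [MISS, MISS, MISS, L1-HIT, VC-HIT, MISS, VC-HIT, MISS, L1-HIT]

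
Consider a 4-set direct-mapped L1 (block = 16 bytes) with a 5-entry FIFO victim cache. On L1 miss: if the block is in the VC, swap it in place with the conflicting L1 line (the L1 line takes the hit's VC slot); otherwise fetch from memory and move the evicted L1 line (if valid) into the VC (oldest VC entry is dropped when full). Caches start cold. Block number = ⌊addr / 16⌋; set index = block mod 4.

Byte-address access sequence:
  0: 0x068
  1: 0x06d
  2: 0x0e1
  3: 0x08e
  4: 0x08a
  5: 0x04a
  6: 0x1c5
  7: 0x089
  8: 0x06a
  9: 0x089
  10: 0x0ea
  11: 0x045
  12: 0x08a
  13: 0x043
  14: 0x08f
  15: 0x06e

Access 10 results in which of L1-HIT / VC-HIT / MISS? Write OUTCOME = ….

  [0] addr=0x68 blk=6 s=2: MISS | VC []
  [1] addr=0x6d blk=6 s=2: L1-HIT | VC []
  [2] addr=0xe1 blk=14 s=2: MISS | VC [6]
  [3] addr=0x8e blk=8 s=0: MISS | VC [6]
  [4] addr=0x8a blk=8 s=0: L1-HIT | VC [6]
  [5] addr=0x4a blk=4 s=0: MISS | VC [6, 8]
  [6] addr=0x1c5 blk=28 s=0: MISS | VC [6, 8, 4]
  [7] addr=0x89 blk=8 s=0: VC-HIT | VC [6, 28, 4]
  [8] addr=0x6a blk=6 s=2: VC-HIT | VC [14, 28, 4]
  [9] addr=0x89 blk=8 s=0: L1-HIT | VC [14, 28, 4]
  [10] addr=0xea blk=14 s=2: VC-HIT | VC [6, 28, 4]
  [11] addr=0x45 blk=4 s=0: VC-HIT | VC [6, 28, 8]
  [12] addr=0x8a blk=8 s=0: VC-HIT | VC [6, 28, 4]
  [13] addr=0x43 blk=4 s=0: VC-HIT | VC [6, 28, 8]
  [14] addr=0x8f blk=8 s=0: VC-HIT | VC [6, 28, 4]
  [15] addr=0x6e blk=6 s=2: VC-HIT | VC [14, 28, 4]

OUTCOME = VC-HIT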